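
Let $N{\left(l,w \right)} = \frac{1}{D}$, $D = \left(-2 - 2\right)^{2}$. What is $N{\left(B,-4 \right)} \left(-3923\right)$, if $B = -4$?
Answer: $- \frac{3923}{16} \approx -245.19$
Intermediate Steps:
$D = 16$ ($D = \left(-4\right)^{2} = 16$)
$N{\left(l,w \right)} = \frac{1}{16}$
$N{\left(B,-4 \right)} \left(-3923\right) = \frac{1}{16} \left(-3923\right) = - \frac{3923}{16}$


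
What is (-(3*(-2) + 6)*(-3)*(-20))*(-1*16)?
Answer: 0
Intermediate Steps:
(-(3*(-2) + 6)*(-3)*(-20))*(-1*16) = (-(-6 + 6)*(-3)*(-20))*(-16) = (-0*(-3)*(-20))*(-16) = (-1*0*(-20))*(-16) = (0*(-20))*(-16) = 0*(-16) = 0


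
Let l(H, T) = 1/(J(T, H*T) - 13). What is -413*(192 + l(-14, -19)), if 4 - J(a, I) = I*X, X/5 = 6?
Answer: -633495331/7989 ≈ -79296.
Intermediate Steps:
X = 30 (X = 5*6 = 30)
J(a, I) = 4 - 30*I (J(a, I) = 4 - I*30 = 4 - 30*I)
l(H, T) = 1/(-9 - 30*H*T) (l(H, T) = 1/((4 - 30*H*T) - 13) = 1/(-9 - 30*H*T))
-413*(192 + l(-14, -19)) = -413*(192 - 1/(9 + 30*(-14)*(-19))) = -413*(192 - 1/(9 + 7980)) = -413*(192 - 1/7989) = -413*1533887/7989 = -633495331/7989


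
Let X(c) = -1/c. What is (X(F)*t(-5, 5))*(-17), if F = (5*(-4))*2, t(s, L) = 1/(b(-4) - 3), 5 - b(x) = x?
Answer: -17/240 ≈ -0.070833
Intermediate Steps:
b(x) = 5 - x
t(s, L) = ⅙ (t(s, L) = 1/((5 - 1*(-4)) - 3) = 1/((5 + 4) - 3) = 1/(9 - 3) = 1/6 = ⅙)
F = -40 (F = -20*2 = -40)
(X(F)*t(-5, 5))*(-17) = (-1/(-40)*(⅙))*(-17) = (-1*(-1/40)*(⅙))*(-17) = ((1/40)*(⅙))*(-17) = (1/240)*(-17) = -17/240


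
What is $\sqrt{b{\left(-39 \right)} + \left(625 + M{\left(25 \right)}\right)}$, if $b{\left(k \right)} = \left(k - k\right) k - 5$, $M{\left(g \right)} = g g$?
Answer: $\sqrt{1245} \approx 35.285$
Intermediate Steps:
$M{\left(g \right)} = g^{2}$
$b{\left(k \right)} = -5$ ($b{\left(k \right)} = 0 k - 5 = 0 - 5 = -5$)
$\sqrt{b{\left(-39 \right)} + \left(625 + M{\left(25 \right)}\right)} = \sqrt{-5 + \left(625 + 25^{2}\right)} = \sqrt{-5 + \left(625 + 625\right)} = \sqrt{-5 + 1250} = \sqrt{1245}$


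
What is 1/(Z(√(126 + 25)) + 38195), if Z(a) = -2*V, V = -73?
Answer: 1/38341 ≈ 2.6082e-5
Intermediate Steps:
Z(a) = 146 (Z(a) = -2*(-73) = 146)
1/(Z(√(126 + 25)) + 38195) = 1/(146 + 38195) = 1/38341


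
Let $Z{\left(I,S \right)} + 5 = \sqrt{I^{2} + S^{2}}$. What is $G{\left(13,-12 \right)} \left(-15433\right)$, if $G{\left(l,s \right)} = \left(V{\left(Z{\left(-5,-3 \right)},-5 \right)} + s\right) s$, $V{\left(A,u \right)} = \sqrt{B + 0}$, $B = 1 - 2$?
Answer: $-2222352 + 185196 i \approx -2.2224 \cdot 10^{6} + 1.852 \cdot 10^{5} i$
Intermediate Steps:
$B = -1$
$Z{\left(I,S \right)} = -5 + \sqrt{I^{2} + S^{2}}$
$V{\left(A,u \right)} = i$ ($V{\left(A,u \right)} = \sqrt{-1 + 0} = \sqrt{-1} = i$)
$G{\left(l,s \right)} = s \left(i + s\right)$ ($G{\left(l,s \right)} = \left(i + s\right) s = s \left(i + s\right)$)
$G{\left(13,-12 \right)} \left(-15433\right) = - 12 \left(i - 12\right) \left(-15433\right) = - 12 \left(-12 + i\right) \left(-15433\right) = \left(144 - 12 i\right) \left(-15433\right) = -2222352 + 185196 i$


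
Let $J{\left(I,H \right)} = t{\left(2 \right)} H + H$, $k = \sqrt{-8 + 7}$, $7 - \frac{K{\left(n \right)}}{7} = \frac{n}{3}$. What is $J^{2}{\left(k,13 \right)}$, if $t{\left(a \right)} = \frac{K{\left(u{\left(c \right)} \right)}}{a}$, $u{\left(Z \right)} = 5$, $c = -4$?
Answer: $\frac{588289}{9} \approx 65365.0$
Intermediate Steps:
$K{\left(n \right)} = 49 - \frac{7 n}{3}$ ($K{\left(n \right)} = 49 - 7 \frac{n}{3} = 49 - \frac{7 n}{3}$)
$k = i$ ($k = \sqrt{-1} = i \approx 1.0 i$)
$t{\left(a \right)} = \frac{112}{3 a}$ ($t{\left(a \right)} = \frac{49 - \frac{35}{3}}{a} = \frac{112}{3 a}$)
$J{\left(I,H \right)} = \frac{59 H}{3}$ ($J{\left(I,H \right)} = \frac{112}{3 \cdot 2} H + H = \frac{112}{3} \cdot \frac{1}{2} H + H = \frac{56 H}{3} + H = \frac{59 H}{3}$)
$J^{2}{\left(k,13 \right)} = \left(\frac{59}{3} \cdot 13\right)^{2} = \left(\frac{767}{3}\right)^{2} = \frac{588289}{9}$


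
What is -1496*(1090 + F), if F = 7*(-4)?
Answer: -1588752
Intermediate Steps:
F = -28
-1496*(1090 + F) = -1496*(1090 - 28) = -1496*1062 = -1588752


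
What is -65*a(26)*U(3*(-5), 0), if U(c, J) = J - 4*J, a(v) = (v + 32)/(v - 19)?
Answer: 0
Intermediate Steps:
a(v) = (32 + v)/(-19 + v)
U(c, J) = -3*J
-65*a(26)*U(3*(-5), 0) = -65*(32 + 26)/(-19 + 26)*(-3*0) = -65*58/7*0 = -65*(1/7)*58*0 = -3770*0/7 = -65*0 = 0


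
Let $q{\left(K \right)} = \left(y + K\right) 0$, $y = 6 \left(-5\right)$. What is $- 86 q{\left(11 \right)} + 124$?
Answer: $124$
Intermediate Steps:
$y = -30$
$q{\left(K \right)} = 0$ ($q{\left(K \right)} = \left(-30 + K\right) 0 = 0$)
$- 86 q{\left(11 \right)} + 124 = \left(-86\right) 0 + 124 = 0 + 124 = 124$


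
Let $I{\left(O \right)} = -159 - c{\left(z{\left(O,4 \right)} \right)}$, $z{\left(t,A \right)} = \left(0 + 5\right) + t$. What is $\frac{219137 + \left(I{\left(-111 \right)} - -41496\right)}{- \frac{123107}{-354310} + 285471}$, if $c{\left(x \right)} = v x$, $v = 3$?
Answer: $\frac{92401213520}{101145353117} \approx 0.91355$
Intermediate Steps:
$z{\left(t,A \right)} = 5 + t$
$c{\left(x \right)} = 3 x$
$I{\left(O \right)} = -174 - 3 O$ ($I{\left(O \right)} = -159 - 3 \left(5 + O\right) = -159 - \left(15 + 3 O\right) = -174 - 3 O$)
$\frac{219137 + \left(I{\left(-111 \right)} - -41496\right)}{- \frac{123107}{-354310} + 285471} = \frac{219137 - -41655}{- \frac{123107}{-354310} + 285471} = \frac{219137 + \left(\left(-174 + 333\right) + 41496\right)}{\left(-123107\right) \left(- \frac{1}{354310}\right) + 285471} = \frac{219137 + \left(159 + 41496\right)}{\frac{123107}{354310} + 285471} = \frac{219137 + 41655}{\frac{101145353117}{354310}} = 260792 \cdot \frac{354310}{101145353117} = \frac{92401213520}{101145353117}$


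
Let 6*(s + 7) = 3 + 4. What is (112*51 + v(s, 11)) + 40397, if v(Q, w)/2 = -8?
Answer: 46093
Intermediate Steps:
s = -35/6 (s = -7 + (3 + 4)/6 = -7 + (⅙)*7 = -7 + 7/6 = -35/6 ≈ -5.8333)
v(Q, w) = -16 (v(Q, w) = 2*(-8) = -16)
(112*51 + v(s, 11)) + 40397 = (112*51 - 16) + 40397 = (5712 - 16) + 40397 = 5696 + 40397 = 46093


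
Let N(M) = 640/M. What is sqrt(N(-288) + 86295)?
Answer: sqrt(776635)/3 ≈ 293.76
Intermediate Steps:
sqrt(N(-288) + 86295) = sqrt(640/(-288) + 86295) = sqrt(640*(-1/288) + 86295) = sqrt(-20/9 + 86295) = sqrt(776635/9) = sqrt(776635)/3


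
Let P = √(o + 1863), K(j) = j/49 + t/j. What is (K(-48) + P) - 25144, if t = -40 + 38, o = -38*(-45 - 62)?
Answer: -29479895/1176 ≈ -25068.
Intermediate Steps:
o = 4066 (o = -38*(-107) = 4066)
t = -2
K(j) = -2/j + j/49 (K(j) = j/49 - 2/j = -2/j + j/49)
P = 77 (P = √(4066 + 1863) = √5929 = 77)
(K(-48) + P) - 25144 = ((-2/(-48) + (1/49)*(-48)) + 77) - 25144 = ((-2*(-1/48) - 48/49) + 77) - 25144 = ((1/24 - 48/49) + 77) - 25144 = (-1103/1176 + 77) - 25144 = 89449/1176 - 25144 = -29479895/1176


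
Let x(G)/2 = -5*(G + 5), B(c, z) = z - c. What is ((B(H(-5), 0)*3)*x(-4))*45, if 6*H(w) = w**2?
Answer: 5625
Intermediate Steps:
H(w) = w**2/6
x(G) = -50 - 10*G (x(G) = 2*(-5*(G + 5)) = 2*(-5*(5 + G)) = 2*(-25 - 5*G) = -50 - 10*G)
((B(H(-5), 0)*3)*x(-4))*45 = (((0 - (-5)**2/6)*3)*(-50 - 10*(-4)))*45 = (((0 - 25/6)*3)*(-50 + 40))*45 = (((0 - 1*25/6)*3)*(-10))*45 = (((0 - 25/6)*3)*(-10))*45 = (-25/6*3*(-10))*45 = -25/2*(-10)*45 = 125*45 = 5625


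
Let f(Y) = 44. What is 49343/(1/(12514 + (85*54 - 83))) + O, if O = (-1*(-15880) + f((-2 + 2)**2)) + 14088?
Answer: 839897215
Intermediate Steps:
O = 30012 (O = (-1*(-15880) + 44) + 14088 = (15880 + 44) + 14088 = 15924 + 14088 = 30012)
49343/(1/(12514 + (85*54 - 83))) + O = 49343/(1/(12514 + (85*54 - 83))) + 30012 = 49343/(1/(12514 + (4590 - 83))) + 30012 = 49343/(1/(12514 + 4507)) + 30012 = 49343/(1/17021) + 30012 = 49343*17021 + 30012 = 839867203 + 30012 = 839897215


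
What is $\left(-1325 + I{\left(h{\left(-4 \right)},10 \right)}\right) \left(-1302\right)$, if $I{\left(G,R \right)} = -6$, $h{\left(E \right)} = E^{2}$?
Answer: $1732962$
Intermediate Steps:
$\left(-1325 + I{\left(h{\left(-4 \right)},10 \right)}\right) \left(-1302\right) = \left(-1325 - 6\right) \left(-1302\right) = \left(-1331\right) \left(-1302\right) = 1732962$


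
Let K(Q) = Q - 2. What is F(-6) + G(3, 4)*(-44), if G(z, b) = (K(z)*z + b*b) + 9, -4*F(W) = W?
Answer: -2461/2 ≈ -1230.5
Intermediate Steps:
K(Q) = -2 + Q
F(W) = -W/4
G(z, b) = 9 + b**2 + z*(-2 + z) (G(z, b) = ((-2 + z)*z + b*b) + 9 = (z*(-2 + z) + b**2) + 9 = (b**2 + z*(-2 + z)) + 9 = 9 + b**2 + z*(-2 + z))
F(-6) + G(3, 4)*(-44) = -1/4*(-6) + (9 + 4**2 + 3*(-2 + 3))*(-44) = 3/2 + (9 + 16 + 3*1)*(-44) = 3/2 + (9 + 16 + 3)*(-44) = 3/2 + 28*(-44) = 3/2 - 1232 = -2461/2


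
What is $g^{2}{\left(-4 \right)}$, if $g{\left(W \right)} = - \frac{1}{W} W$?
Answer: $1$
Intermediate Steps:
$g{\left(W \right)} = -1$
$g^{2}{\left(-4 \right)} = \left(-1\right)^{2} = 1$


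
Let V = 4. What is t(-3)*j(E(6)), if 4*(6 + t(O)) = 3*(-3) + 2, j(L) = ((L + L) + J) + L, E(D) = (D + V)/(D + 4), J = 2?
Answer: -155/4 ≈ -38.750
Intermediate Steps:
E(D) = 1 (E(D) = (D + 4)/(D + 4) = (4 + D)/(4 + D) = 1)
j(L) = 2 + 3*L (j(L) = ((L + L) + 2) + L = (2*L + 2) + L = (2 + 2*L) + L = 2 + 3*L)
t(O) = -31/4 (t(O) = -6 + (3*(-3) + 2)/4 = -6 + (-9 + 2)/4 = -6 + (¼)*(-7) = -6 - 7/4 = -31/4)
t(-3)*j(E(6)) = -31*(2 + 3*1)/4 = -31*(2 + 3)/4 = -31/4*5 = -155/4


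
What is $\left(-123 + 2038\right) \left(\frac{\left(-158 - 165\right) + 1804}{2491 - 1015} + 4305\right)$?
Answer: $\frac{12171090815}{1476} \approx 8.246 \cdot 10^{6}$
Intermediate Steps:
$\left(-123 + 2038\right) \left(\frac{\left(-158 - 165\right) + 1804}{2491 - 1015} + 4305\right) = 1915 \left(\frac{-323 + 1804}{1476} + 4305\right) = 1915 \left(1481 \cdot \frac{1}{1476} + 4305\right) = 1915 \left(\frac{1481}{1476} + 4305\right) = 1915 \cdot \frac{6355661}{1476} = \frac{12171090815}{1476}$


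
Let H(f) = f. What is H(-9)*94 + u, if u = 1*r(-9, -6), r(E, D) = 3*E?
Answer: -873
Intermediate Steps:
u = -27 (u = 1*(3*(-9)) = 1*(-27) = -27)
H(-9)*94 + u = -9*94 - 27 = -846 - 27 = -873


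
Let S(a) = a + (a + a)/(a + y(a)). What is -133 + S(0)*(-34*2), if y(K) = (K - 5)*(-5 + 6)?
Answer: -133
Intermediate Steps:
y(K) = -5 + K (y(K) = (-5 + K)*1 = -5 + K)
S(a) = a + 2*a/(-5 + 2*a) (S(a) = a + (a + a)/(a + (-5 + a)) = a + (2*a)/(-5 + 2*a) = a + 2*a/(-5 + 2*a))
-133 + S(0)*(-34*2) = -133 + (0*(-3 + 2*0)/(-5 + 2*0))*(-34*2) = -133 + (0*(-3 + 0)/(-5 + 0))*(-68) = -133 + (0*(-3)/(-5))*(-68) = -133 + (0*(-⅕)*(-3))*(-68) = -133 + 0*(-68) = -133 + 0 = -133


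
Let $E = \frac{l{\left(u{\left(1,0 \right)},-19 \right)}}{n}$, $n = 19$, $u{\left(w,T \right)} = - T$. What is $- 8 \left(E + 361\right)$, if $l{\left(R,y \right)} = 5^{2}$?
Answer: $- \frac{55072}{19} \approx -2898.5$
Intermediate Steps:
$l{\left(R,y \right)} = 25$
$E = \frac{25}{19} \approx 1.3158$
$- 8 \left(E + 361\right) = - 8 \left(\frac{25}{19} + 361\right) = \left(-8\right) \frac{6884}{19} = - \frac{55072}{19}$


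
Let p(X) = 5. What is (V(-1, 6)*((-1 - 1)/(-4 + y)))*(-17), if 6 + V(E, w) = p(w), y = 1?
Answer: 34/3 ≈ 11.333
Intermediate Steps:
V(E, w) = -1 (V(E, w) = -6 + 5 = -1)
(V(-1, 6)*((-1 - 1)/(-4 + y)))*(-17) = -(-1 - 1)/(-4 + 1)*(-17) = -(-2)/(-3)*(-17) = -(-2)*(-1)/3*(-17) = -1*⅔*(-17) = -⅔*(-17) = 34/3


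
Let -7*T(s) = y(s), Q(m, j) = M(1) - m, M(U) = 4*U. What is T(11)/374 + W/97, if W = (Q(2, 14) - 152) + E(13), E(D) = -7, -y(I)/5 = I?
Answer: -36881/23086 ≈ -1.5975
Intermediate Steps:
y(I) = -5*I
Q(m, j) = 4 - m (Q(m, j) = 4*1 - m = 4 - m)
W = -157 (W = ((4 - 1*2) - 152) - 7 = ((4 - 2) - 152) - 7 = (2 - 152) - 7 = -150 - 7 = -157)
T(s) = 5*s/7 (T(s) = -(-5)*s/7 = 5*s/7)
T(11)/374 + W/97 = ((5/7)*11)/374 - 157/97 = (55/7)*(1/374) - 157*1/97 = 5/238 - 157/97 = -36881/23086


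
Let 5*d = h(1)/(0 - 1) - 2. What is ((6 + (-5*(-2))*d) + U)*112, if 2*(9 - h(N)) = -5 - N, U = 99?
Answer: 8624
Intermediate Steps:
h(N) = 23/2 + N/2 (h(N) = 9 - (-5 - N)/2 = 9 + (5/2 + N/2) = 23/2 + N/2)
d = -14/5 (d = ((23/2 + (1/2)*1)/(0 - 1) - 2)/5 = ((23/2 + 1/2)/(-1) - 2)/5 = (12*(-1) - 2)/5 = (-12 - 2)/5 = (1/5)*(-14) = -14/5 ≈ -2.8000)
((6 + (-5*(-2))*d) + U)*112 = ((6 - 5*(-2)*(-14/5)) + 99)*112 = ((6 + 10*(-14/5)) + 99)*112 = ((6 - 28) + 99)*112 = (-22 + 99)*112 = 77*112 = 8624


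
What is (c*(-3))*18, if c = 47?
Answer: -2538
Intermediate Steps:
(c*(-3))*18 = (47*(-3))*18 = -141*18 = -2538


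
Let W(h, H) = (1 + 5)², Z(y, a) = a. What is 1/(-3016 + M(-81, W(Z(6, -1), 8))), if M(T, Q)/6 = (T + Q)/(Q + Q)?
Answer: -4/12079 ≈ -0.00033115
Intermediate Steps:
W(h, H) = 36 (W(h, H) = 6² = 36)
M(T, Q) = 3*(Q + T)/Q (M(T, Q) = 6*((T + Q)/(Q + Q)) = 6*((Q + T)/((2*Q))) = 6*((Q + T)*(1/(2*Q))) = 6*((Q + T)/(2*Q)) = 3*(Q + T)/Q)
1/(-3016 + M(-81, W(Z(6, -1), 8))) = 1/(-3016 + (3 + 3*(-81)/36)) = 1/(-3016 + (3 + 3*(-81)*(1/36))) = 1/(-3016 + (3 - 27/4)) = 1/(-3016 - 15/4) = 1/(-12079/4) = -4/12079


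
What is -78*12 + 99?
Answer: -837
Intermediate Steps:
-78*12 + 99 = -936 + 99 = -837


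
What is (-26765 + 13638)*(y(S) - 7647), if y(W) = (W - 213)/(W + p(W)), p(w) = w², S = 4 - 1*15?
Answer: 5522489519/55 ≈ 1.0041e+8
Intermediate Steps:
S = -11 (S = 4 - 15 = -11)
y(W) = (-213 + W)/(W + W²) (y(W) = (W - 213)/(W + W²) = (-213 + W)/(W + W²))
(-26765 + 13638)*(y(S) - 7647) = (-26765 + 13638)*((-213 - 11)/((-11)*(1 - 11)) - 7647) = -13127*(-1/11*(-224)/(-10) - 7647) = -13127*(-1/11*(-⅒)*(-224) - 7647) = -13127*(-112/55 - 7647) = -13127*(-420697/55) = 5522489519/55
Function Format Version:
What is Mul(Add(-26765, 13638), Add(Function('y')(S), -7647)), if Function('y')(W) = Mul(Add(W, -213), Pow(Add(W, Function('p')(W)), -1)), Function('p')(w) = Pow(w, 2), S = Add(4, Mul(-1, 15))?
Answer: Rational(5522489519, 55) ≈ 1.0041e+8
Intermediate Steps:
S = -11 (S = Add(4, -15) = -11)
Function('y')(W) = Mul(Pow(Add(W, Pow(W, 2)), -1), Add(-213, W)) (Function('y')(W) = Mul(Add(W, -213), Pow(Add(W, Pow(W, 2)), -1)) = Mul(Add(-213, W), Pow(Add(W, Pow(W, 2)), -1)) = Mul(Pow(Add(W, Pow(W, 2)), -1), Add(-213, W)))
Mul(Add(-26765, 13638), Add(Function('y')(S), -7647)) = Mul(Add(-26765, 13638), Add(Mul(Pow(-11, -1), Pow(Add(1, -11), -1), Add(-213, -11)), -7647)) = Mul(-13127, Add(Mul(Rational(-1, 11), Pow(-10, -1), -224), -7647)) = Mul(-13127, Add(Mul(Rational(-1, 11), Rational(-1, 10), -224), -7647)) = Mul(-13127, Add(Rational(-112, 55), -7647)) = Mul(-13127, Rational(-420697, 55)) = Rational(5522489519, 55)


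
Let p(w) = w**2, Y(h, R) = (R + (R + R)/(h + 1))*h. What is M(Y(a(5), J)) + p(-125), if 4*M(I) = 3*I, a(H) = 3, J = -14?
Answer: 62311/4 ≈ 15578.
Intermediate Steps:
Y(h, R) = h*(R + 2*R/(1 + h)) (Y(h, R) = (R + (2*R)/(1 + h))*h = (R + 2*R/(1 + h))*h = h*(R + 2*R/(1 + h)))
M(I) = 3*I/4 (M(I) = (3*I)/4 = 3*I/4)
M(Y(a(5), J)) + p(-125) = 3*(-14*3*(3 + 3)/(1 + 3))/4 + (-125)**2 = 3*(-14*3*6/4)/4 + 15625 = 3*(-14*3*1/4*6)/4 + 15625 = (3/4)*(-63) + 15625 = -189/4 + 15625 = 62311/4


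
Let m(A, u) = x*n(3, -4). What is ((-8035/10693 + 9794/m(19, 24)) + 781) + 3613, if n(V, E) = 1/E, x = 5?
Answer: -184023933/53465 ≈ -3442.0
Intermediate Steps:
m(A, u) = -5/4 (m(A, u) = 5/(-4) = 5*(-¼) = -5/4)
((-8035/10693 + 9794/m(19, 24)) + 781) + 3613 = ((-8035/10693 + 9794/(-5/4)) + 781) + 3613 = ((-8035*1/10693 + 9794*(-⅘)) + 781) + 3613 = ((-8035/10693 - 39176/5) + 781) + 3613 = (-418949143/53465 + 781) + 3613 = -377192978/53465 + 3613 = -184023933/53465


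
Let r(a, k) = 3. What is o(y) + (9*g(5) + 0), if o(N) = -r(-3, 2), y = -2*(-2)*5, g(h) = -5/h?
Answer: -12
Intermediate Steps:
y = 20 (y = 4*5 = 20)
o(N) = -3 (o(N) = -1*3 = -3)
o(y) + (9*g(5) + 0) = -3 + (9*(-5/5) + 0) = -3 + (9*(-5*⅕) + 0) = -3 + (9*(-1) + 0) = -3 + (-9 + 0) = -3 - 9 = -12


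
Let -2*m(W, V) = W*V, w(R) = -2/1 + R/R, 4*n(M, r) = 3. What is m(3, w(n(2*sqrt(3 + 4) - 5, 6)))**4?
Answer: 81/16 ≈ 5.0625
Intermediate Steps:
n(M, r) = 3/4 (n(M, r) = (1/4)*3 = 3/4)
w(R) = -1 (w(R) = -2*1 + 1 = -2 + 1 = -1)
m(W, V) = -V*W/2 (m(W, V) = -W*V/2 = -V*W/2)
m(3, w(n(2*sqrt(3 + 4) - 5, 6)))**4 = (-1/2*(-1)*3)**4 = (3/2)**4 = 81/16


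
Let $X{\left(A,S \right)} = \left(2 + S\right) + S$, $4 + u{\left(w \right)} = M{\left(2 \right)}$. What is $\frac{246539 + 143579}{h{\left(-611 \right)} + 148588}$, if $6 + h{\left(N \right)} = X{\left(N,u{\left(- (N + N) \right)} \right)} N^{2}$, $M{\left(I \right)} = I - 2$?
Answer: $- \frac{195059}{1045672} \approx -0.18654$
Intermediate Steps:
$M{\left(I \right)} = -2 + I$
$u{\left(w \right)} = -4$ ($u{\left(w \right)} = -4 + \left(-2 + 2\right) = -4 + 0 = -4$)
$X{\left(A,S \right)} = 2 + 2 S$
$h{\left(N \right)} = -6 - 6 N^{2}$ ($h{\left(N \right)} = -6 + \left(2 + 2 \left(-4\right)\right) N^{2} = -6 + \left(2 - 8\right) N^{2} = -6 - 6 N^{2}$)
$\frac{246539 + 143579}{h{\left(-611 \right)} + 148588} = \frac{246539 + 143579}{\left(-6 - 6 \left(-611\right)^{2}\right) + 148588} = \frac{390118}{\left(-6 - 2239926\right) + 148588} = \frac{390118}{-2239932 + 148588} = \frac{390118}{-2091344} = 390118 \left(- \frac{1}{2091344}\right) = - \frac{195059}{1045672}$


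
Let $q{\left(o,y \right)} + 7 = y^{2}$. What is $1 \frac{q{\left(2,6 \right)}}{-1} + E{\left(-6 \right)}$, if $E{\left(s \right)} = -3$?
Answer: $-32$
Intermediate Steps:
$q{\left(o,y \right)} = -7 + y^{2}$
$1 \frac{q{\left(2,6 \right)}}{-1} + E{\left(-6 \right)} = 1 \frac{-7 + 6^{2}}{-1} - 3 = 1 \left(-7 + 36\right) \left(-1\right) - 3 = 1 \cdot 29 \left(-1\right) - 3 = 1 \left(-29\right) - 3 = -29 - 3 = -32$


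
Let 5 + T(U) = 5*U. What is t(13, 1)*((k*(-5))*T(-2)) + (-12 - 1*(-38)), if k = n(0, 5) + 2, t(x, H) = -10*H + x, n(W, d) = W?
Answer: 476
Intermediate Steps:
t(x, H) = x - 10*H
T(U) = -5 + 5*U
k = 2 (k = 0 + 2 = 2)
t(13, 1)*((k*(-5))*T(-2)) + (-12 - 1*(-38)) = (13 - 10*1)*((2*(-5))*(-5 + 5*(-2))) + (-12 - 1*(-38)) = (13 - 10)*(-10*(-5 - 10)) + (-12 + 38) = 3*(-10*(-15)) + 26 = 3*150 + 26 = 450 + 26 = 476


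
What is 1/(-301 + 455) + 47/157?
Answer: 7395/24178 ≈ 0.30586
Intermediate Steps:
1/(-301 + 455) + 47/157 = 1/154 + 47*(1/157) = 1/154 + 47/157 = 7395/24178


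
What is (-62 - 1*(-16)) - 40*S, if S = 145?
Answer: -5846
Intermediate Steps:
(-62 - 1*(-16)) - 40*S = (-62 - 1*(-16)) - 40*145 = (-62 + 16) - 5800 = -46 - 5800 = -5846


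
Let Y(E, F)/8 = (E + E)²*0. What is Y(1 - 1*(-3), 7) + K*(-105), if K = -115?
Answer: 12075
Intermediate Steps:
Y(E, F) = 0 (Y(E, F) = 8*((E + E)²*0) = 8*((2*E)²*0) = 8*((4*E²)*0) = 8*0 = 0)
Y(1 - 1*(-3), 7) + K*(-105) = 0 - 115*(-105) = 0 + 12075 = 12075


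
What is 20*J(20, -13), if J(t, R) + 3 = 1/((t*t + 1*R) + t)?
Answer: -24400/407 ≈ -59.951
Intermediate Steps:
J(t, R) = -3 + 1/(R + t + t²) (J(t, R) = -3 + 1/((t*t + 1*R) + t) = -3 + 1/((t² + R) + t) = -3 + 1/((R + t²) + t) = -3 + 1/(R + t + t²))
20*J(20, -13) = 20*((1 - 3*(-13) - 3*20 - 3*20²)/(-13 + 20 + 20²)) = 20*((1 + 39 - 60 - 3*400)/(-13 + 20 + 400)) = 20*((1 + 39 - 60 - 1200)/407) = 20*((1/407)*(-1220)) = 20*(-1220/407) = -24400/407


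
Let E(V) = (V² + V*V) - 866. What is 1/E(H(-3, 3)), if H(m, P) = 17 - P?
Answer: -1/474 ≈ -0.0021097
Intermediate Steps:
E(V) = -866 + 2*V² (E(V) = (V² + V²) - 866 = 2*V² - 866 = -866 + 2*V²)
1/E(H(-3, 3)) = 1/(-866 + 2*(17 - 1*3)²) = 1/(-866 + 2*(17 - 3)²) = 1/(-866 + 2*14²) = 1/(-866 + 2*196) = 1/(-866 + 392) = 1/(-474) = -1/474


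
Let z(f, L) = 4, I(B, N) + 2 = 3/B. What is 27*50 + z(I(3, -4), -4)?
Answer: 1354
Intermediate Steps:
I(B, N) = -2 + 3/B
27*50 + z(I(3, -4), -4) = 27*50 + 4 = 1350 + 4 = 1354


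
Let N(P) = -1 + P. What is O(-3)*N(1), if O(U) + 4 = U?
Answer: 0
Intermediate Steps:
O(U) = -4 + U
O(-3)*N(1) = (-4 - 3)*(-1 + 1) = -7*0 = 0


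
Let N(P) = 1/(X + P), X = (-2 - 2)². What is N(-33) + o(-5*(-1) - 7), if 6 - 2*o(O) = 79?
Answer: -1243/34 ≈ -36.559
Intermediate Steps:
X = 16 (X = (-4)² = 16)
o(O) = -73/2 (o(O) = 3 - ½*79 = 3 - 79/2 = -73/2)
N(P) = 1/(16 + P)
N(-33) + o(-5*(-1) - 7) = 1/(16 - 33) - 73/2 = 1/(-17) - 73/2 = -1/17 - 73/2 = -1243/34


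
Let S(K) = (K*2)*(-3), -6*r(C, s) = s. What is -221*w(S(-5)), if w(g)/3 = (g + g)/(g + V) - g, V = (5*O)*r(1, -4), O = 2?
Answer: 206856/11 ≈ 18805.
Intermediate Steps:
r(C, s) = -s/6
V = 20/3 (V = (5*2)*(-1/6*(-4)) = 10*(2/3) = 20/3 ≈ 6.6667)
S(K) = -6*K (S(K) = (2*K)*(-3) = -6*K)
w(g) = -3*g + 6*g/(20/3 + g) (w(g) = 3*((g + g)/(g + 20/3) - g) = 3*((2*g)/(20/3 + g) - g) = 3*(2*g/(20/3 + g) - g) = 3*(-g + 2*g/(20/3 + g)) = -3*g + 6*g/(20/3 + g))
-221*w(S(-5)) = -(-663)*(-6*(-5))*(14 + 3*(-6*(-5)))/(20 + 3*(-6*(-5))) = -(-663)*30*(14 + 3*30)/(20 + 3*30) = -(-663)*30*(14 + 90)/(20 + 90) = -(-663)*30*104/110 = -221*(-936/11) = 206856/11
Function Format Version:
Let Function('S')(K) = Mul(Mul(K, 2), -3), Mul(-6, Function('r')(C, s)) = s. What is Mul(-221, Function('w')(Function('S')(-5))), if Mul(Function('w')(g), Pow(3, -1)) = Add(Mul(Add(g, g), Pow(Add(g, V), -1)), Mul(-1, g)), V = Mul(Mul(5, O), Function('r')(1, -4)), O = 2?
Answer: Rational(206856, 11) ≈ 18805.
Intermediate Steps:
Function('r')(C, s) = Mul(Rational(-1, 6), s)
V = Rational(20, 3) (V = Mul(Mul(5, 2), Mul(Rational(-1, 6), -4)) = Mul(10, Rational(2, 3)) = Rational(20, 3) ≈ 6.6667)
Function('S')(K) = Mul(-6, K) (Function('S')(K) = Mul(Mul(2, K), -3) = Mul(-6, K))
Function('w')(g) = Add(Mul(-3, g), Mul(6, g, Pow(Add(Rational(20, 3), g), -1))) (Function('w')(g) = Mul(3, Add(Mul(Add(g, g), Pow(Add(g, Rational(20, 3)), -1)), Mul(-1, g))) = Mul(3, Add(Mul(Mul(2, g), Pow(Add(Rational(20, 3), g), -1)), Mul(-1, g))) = Mul(3, Add(Mul(2, g, Pow(Add(Rational(20, 3), g), -1)), Mul(-1, g))) = Mul(3, Add(Mul(-1, g), Mul(2, g, Pow(Add(Rational(20, 3), g), -1)))) = Add(Mul(-3, g), Mul(6, g, Pow(Add(Rational(20, 3), g), -1))))
Mul(-221, Function('w')(Function('S')(-5))) = Mul(-221, Mul(-3, Mul(-6, -5), Pow(Add(20, Mul(3, Mul(-6, -5))), -1), Add(14, Mul(3, Mul(-6, -5))))) = Mul(-221, Mul(-3, 30, Pow(Add(20, Mul(3, 30)), -1), Add(14, Mul(3, 30)))) = Mul(-221, Mul(-3, 30, Pow(Add(20, 90), -1), Add(14, 90))) = Mul(-221, Mul(-3, 30, Pow(110, -1), 104)) = Mul(-221, Mul(-3, 30, Rational(1, 110), 104)) = Mul(-221, Rational(-936, 11)) = Rational(206856, 11)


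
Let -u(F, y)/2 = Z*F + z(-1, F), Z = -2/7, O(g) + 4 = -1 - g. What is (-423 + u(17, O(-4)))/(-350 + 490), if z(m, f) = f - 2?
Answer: -3103/980 ≈ -3.1663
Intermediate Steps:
z(m, f) = -2 + f
O(g) = -5 - g (O(g) = -4 + (-1 - g) = -5 - g)
Z = -2/7 (Z = -2*⅐ = -2/7 ≈ -0.28571)
u(F, y) = 4 - 10*F/7 (u(F, y) = -2*(-2*F/7 + (-2 + F)) = -2*(-2 + 5*F/7) = 4 - 10*F/7)
(-423 + u(17, O(-4)))/(-350 + 490) = (-423 + (4 - 10/7*17))/(-350 + 490) = (-423 + (4 - 170/7))/140 = (-423 - 142/7)*(1/140) = -3103/7*1/140 = -3103/980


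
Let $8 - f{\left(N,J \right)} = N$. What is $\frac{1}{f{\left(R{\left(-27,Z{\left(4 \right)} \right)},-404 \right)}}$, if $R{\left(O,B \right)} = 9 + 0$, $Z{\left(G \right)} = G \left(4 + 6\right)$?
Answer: $-1$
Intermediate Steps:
$Z{\left(G \right)} = 10 G$ ($Z{\left(G \right)} = G 10 = 10 G$)
$R{\left(O,B \right)} = 9$
$f{\left(N,J \right)} = 8 - N$
$\frac{1}{f{\left(R{\left(-27,Z{\left(4 \right)} \right)},-404 \right)}} = \frac{1}{8 - 9} = \frac{1}{-1} = -1$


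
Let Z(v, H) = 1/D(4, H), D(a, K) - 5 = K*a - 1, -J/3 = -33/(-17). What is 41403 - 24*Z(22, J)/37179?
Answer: 1237494268/29889 ≈ 41403.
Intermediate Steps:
J = -99/17 (J = -(-99)/(-17) = -(-99)*(-1)/17 = -3*33/17 = -99/17 ≈ -5.8235)
D(a, K) = 4 + K*a (D(a, K) = 5 + (K*a - 1) = 5 + (-1 + K*a) = 4 + K*a)
Z(v, H) = 1/(4 + 4*H) (Z(v, H) = 1/(4 + H*4) = 1/(4 + 4*H))
41403 - 24*Z(22, J)/37179 = 41403 - 24*(1/(4*(1 - 99/17)))/37179 = 41403 - 24*(1/(4*(-82/17)))/37179 = 41403 - 24*((¼)*(-17/82))/37179 = 41403 - 24*(-17/328)/37179 = 41403 - (-51)/(41*37179) = 41403 - 1*(-1/29889) = 41403 + 1/29889 = 1237494268/29889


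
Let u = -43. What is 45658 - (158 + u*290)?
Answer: 57970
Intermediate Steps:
45658 - (158 + u*290) = 45658 - (158 - 43*290) = 45658 - (158 - 12470) = 45658 - 1*(-12312) = 45658 + 12312 = 57970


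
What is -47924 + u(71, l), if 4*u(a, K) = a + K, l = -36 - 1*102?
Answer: -191763/4 ≈ -47941.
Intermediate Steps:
l = -138 (l = -36 - 102 = -138)
u(a, K) = K/4 + a/4 (u(a, K) = (a + K)/4 = (K + a)/4 = K/4 + a/4)
-47924 + u(71, l) = -47924 + ((¼)*(-138) + (¼)*71) = -47924 + (-69/2 + 71/4) = -47924 - 67/4 = -191763/4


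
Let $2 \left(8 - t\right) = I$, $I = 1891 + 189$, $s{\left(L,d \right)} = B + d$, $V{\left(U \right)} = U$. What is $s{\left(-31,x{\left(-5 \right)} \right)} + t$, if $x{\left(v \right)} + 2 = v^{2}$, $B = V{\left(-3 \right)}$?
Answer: $-1012$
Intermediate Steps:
$B = -3$
$x{\left(v \right)} = -2 + v^{2}$
$s{\left(L,d \right)} = -3 + d$
$I = 2080$
$t = -1032$ ($t = 8 - 1040 = -1032$)
$s{\left(-31,x{\left(-5 \right)} \right)} + t = \left(-3 - \left(2 - \left(-5\right)^{2}\right)\right) - 1032 = \left(-3 + \left(-2 + 25\right)\right) - 1032 = \left(-3 + 23\right) - 1032 = 20 - 1032 = -1012$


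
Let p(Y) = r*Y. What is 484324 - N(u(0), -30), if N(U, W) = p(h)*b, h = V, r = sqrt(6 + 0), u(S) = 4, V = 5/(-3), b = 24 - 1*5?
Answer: 484324 + 95*sqrt(6)/3 ≈ 4.8440e+5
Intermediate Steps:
b = 19 (b = 24 - 5 = 19)
V = -5/3 (V = 5*(-1/3) = -5/3 ≈ -1.6667)
r = sqrt(6) ≈ 2.4495
h = -5/3 ≈ -1.6667
p(Y) = Y*sqrt(6) (p(Y) = sqrt(6)*Y = Y*sqrt(6))
N(U, W) = -95*sqrt(6)/3 (N(U, W) = -5*sqrt(6)/3*19 = -95*sqrt(6)/3)
484324 - N(u(0), -30) = 484324 - (-95)*sqrt(6)/3 = 484324 + 95*sqrt(6)/3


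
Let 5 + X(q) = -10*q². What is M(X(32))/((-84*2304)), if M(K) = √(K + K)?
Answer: -I*√20490/193536 ≈ -0.00073962*I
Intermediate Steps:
X(q) = -5 - 10*q²
M(K) = √2*√K (M(K) = √(2*K) = √2*√K)
M(X(32))/((-84*2304)) = (√2*√(-5 - 10*32²))/((-84*2304)) = (√2*√(-5 - 10*1024))/(-193536) = (√2*√(-5 - 10240))*(-1/193536) = (√2*√(-10245))*(-1/193536) = (√2*(I*√10245))*(-1/193536) = (I*√20490)*(-1/193536) = -I*√20490/193536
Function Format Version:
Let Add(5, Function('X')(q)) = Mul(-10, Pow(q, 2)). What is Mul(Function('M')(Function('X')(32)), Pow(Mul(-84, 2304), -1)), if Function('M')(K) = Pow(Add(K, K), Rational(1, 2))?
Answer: Mul(Rational(-1, 193536), I, Pow(20490, Rational(1, 2))) ≈ Mul(-0.00073962, I)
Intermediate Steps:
Function('X')(q) = Add(-5, Mul(-10, Pow(q, 2)))
Function('M')(K) = Mul(Pow(2, Rational(1, 2)), Pow(K, Rational(1, 2))) (Function('M')(K) = Pow(Mul(2, K), Rational(1, 2)) = Mul(Pow(2, Rational(1, 2)), Pow(K, Rational(1, 2))))
Mul(Function('M')(Function('X')(32)), Pow(Mul(-84, 2304), -1)) = Mul(Mul(Pow(2, Rational(1, 2)), Pow(Add(-5, Mul(-10, Pow(32, 2))), Rational(1, 2))), Pow(Mul(-84, 2304), -1)) = Mul(Mul(Pow(2, Rational(1, 2)), Pow(Add(-5, Mul(-10, 1024)), Rational(1, 2))), Pow(-193536, -1)) = Mul(Mul(Pow(2, Rational(1, 2)), Pow(Add(-5, -10240), Rational(1, 2))), Rational(-1, 193536)) = Mul(Mul(Pow(2, Rational(1, 2)), Pow(-10245, Rational(1, 2))), Rational(-1, 193536)) = Mul(Mul(Pow(2, Rational(1, 2)), Mul(I, Pow(10245, Rational(1, 2)))), Rational(-1, 193536)) = Mul(Mul(I, Pow(20490, Rational(1, 2))), Rational(-1, 193536)) = Mul(Rational(-1, 193536), I, Pow(20490, Rational(1, 2)))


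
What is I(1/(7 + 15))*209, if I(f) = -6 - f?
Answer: -2527/2 ≈ -1263.5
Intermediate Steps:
I(1/(7 + 15))*209 = (-6 - 1/(7 + 15))*209 = (-6 - 1/22)*209 = -133/22*209 = -2527/2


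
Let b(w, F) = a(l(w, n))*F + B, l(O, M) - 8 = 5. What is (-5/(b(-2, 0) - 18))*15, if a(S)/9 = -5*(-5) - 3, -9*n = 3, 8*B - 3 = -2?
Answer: 600/143 ≈ 4.1958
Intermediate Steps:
B = ⅛ (B = 3/8 + (⅛)*(-2) = 3/8 - ¼ = ⅛ ≈ 0.12500)
n = -⅓ (n = -⅑*3 = -⅓ ≈ -0.33333)
l(O, M) = 13 (l(O, M) = 8 + 5 = 13)
a(S) = 198 (a(S) = 9*(-5*(-5) - 3) = 9*(25 - 3) = 9*22 = 198)
b(w, F) = ⅛ + 198*F (b(w, F) = 198*F + ⅛ = ⅛ + 198*F)
(-5/(b(-2, 0) - 18))*15 = (-5/((⅛ + 198*0) - 18))*15 = (-5/((⅛ + 0) - 18))*15 = (-5/(⅛ - 18))*15 = (-5/(-143/8))*15 = -8/143*(-5)*15 = (40/143)*15 = 600/143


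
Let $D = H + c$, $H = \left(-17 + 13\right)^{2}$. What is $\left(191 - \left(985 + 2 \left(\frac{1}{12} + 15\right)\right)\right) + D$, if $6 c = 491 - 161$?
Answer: $- \frac{4519}{6} \approx -753.17$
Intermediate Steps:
$c = 55$ ($c = \frac{491 - 161}{6} = \frac{1}{6} \cdot 330 = 55$)
$H = 16$ ($H = \left(-4\right)^{2} = 16$)
$D = 71$ ($D = 16 + 55 = 71$)
$\left(191 - \left(985 + 2 \left(\frac{1}{12} + 15\right)\right)\right) + D = \left(191 - \left(985 + 2 \left(\frac{1}{12} + 15\right)\right)\right) + 71 = \left(191 - \frac{6091}{6}\right) + 71 = - \frac{4945}{6} + 71 = - \frac{4519}{6}$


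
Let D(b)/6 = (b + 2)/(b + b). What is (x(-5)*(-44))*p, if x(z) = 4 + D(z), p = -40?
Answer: 10208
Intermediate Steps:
D(b) = 3*(2 + b)/b (D(b) = 6*((b + 2)/(b + b)) = 6*((2 + b)/((2*b))) = 6*((2 + b)*(1/(2*b))) = 6*((2 + b)/(2*b)) = 3*(2 + b)/b)
x(z) = 7 + 6/z (x(z) = 4 + (3 + 6/z) = 7 + 6/z)
(x(-5)*(-44))*p = ((7 + 6/(-5))*(-44))*(-40) = ((7 + 6*(-⅕))*(-44))*(-40) = ((7 - 6/5)*(-44))*(-40) = ((29/5)*(-44))*(-40) = -1276/5*(-40) = 10208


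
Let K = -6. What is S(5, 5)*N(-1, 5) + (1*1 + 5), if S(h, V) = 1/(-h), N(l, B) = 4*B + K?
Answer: 16/5 ≈ 3.2000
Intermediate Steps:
N(l, B) = -6 + 4*B (N(l, B) = 4*B - 6 = -6 + 4*B)
S(h, V) = -1/h
S(5, 5)*N(-1, 5) + (1*1 + 5) = (-1/5)*(-6 + 4*5) + (1*1 + 5) = (-1*⅕)*(-6 + 20) + (1 + 5) = -⅕*14 + 6 = -14/5 + 6 = 16/5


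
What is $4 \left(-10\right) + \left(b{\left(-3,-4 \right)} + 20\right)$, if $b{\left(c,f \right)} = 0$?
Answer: $-20$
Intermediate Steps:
$4 \left(-10\right) + \left(b{\left(-3,-4 \right)} + 20\right) = 4 \left(-10\right) + \left(0 + 20\right) = -40 + 20 = -20$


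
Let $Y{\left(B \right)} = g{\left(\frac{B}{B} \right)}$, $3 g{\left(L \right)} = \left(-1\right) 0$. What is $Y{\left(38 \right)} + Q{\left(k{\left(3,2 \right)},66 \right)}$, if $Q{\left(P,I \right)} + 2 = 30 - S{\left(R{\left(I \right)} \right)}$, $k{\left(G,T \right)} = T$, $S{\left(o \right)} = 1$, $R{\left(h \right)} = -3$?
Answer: $27$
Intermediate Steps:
$g{\left(L \right)} = 0$ ($g{\left(L \right)} = \frac{\left(-1\right) 0}{3} = \frac{1}{3} \cdot 0 = 0$)
$Q{\left(P,I \right)} = 27$ ($Q{\left(P,I \right)} = -2 + \left(30 - 1\right) = -2 + 29 = 27$)
$Y{\left(B \right)} = 0$
$Y{\left(38 \right)} + Q{\left(k{\left(3,2 \right)},66 \right)} = 0 + 27 = 27$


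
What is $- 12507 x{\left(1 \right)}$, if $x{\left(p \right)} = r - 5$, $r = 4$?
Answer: $12507$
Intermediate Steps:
$x{\left(p \right)} = -1$ ($x{\left(p \right)} = 4 - 5 = -1$)
$- 12507 x{\left(1 \right)} = \left(-12507\right) \left(-1\right) = 12507$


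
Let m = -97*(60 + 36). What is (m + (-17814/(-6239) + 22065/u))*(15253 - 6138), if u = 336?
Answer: -58874191556345/698768 ≈ -8.4254e+7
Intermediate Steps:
m = -9312 (m = -97*96 = -9312)
(m + (-17814/(-6239) + 22065/u))*(15253 - 6138) = (-9312 + (-17814/(-6239) + 22065/336))*(15253 - 6138) = (-9312 + (-17814*(-1/6239) + 22065*(1/336)))*9115 = (-9312 + (17814/6239 + 7355/112))*9115 = (-9312 + 47883013/698768)*9115 = -6459044603/698768*9115 = -58874191556345/698768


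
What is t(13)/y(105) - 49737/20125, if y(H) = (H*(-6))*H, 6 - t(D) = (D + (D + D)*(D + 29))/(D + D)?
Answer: -37592777/15214500 ≈ -2.4709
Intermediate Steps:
t(D) = 6 - (D + 2*D*(29 + D))/(2*D) (t(D) = 6 - (D + (D + D)*(D + 29))/(D + D) = 6 - (D + (2*D)*(29 + D))/(2*D) = 6 - (D + 2*D*(29 + D))*1/(2*D) = 6 - (D + 2*D*(29 + D))/(2*D))
y(H) = -6*H² (y(H) = (-6*H)*H = -6*H²)
t(13)/y(105) - 49737/20125 = (-47/2 - 1*13)/((-6*105²)) - 49737/20125 = (-47/2 - 13)/((-6*11025)) - 49737*1/20125 = -73/2/(-66150) - 49737/20125 = -73/2*(-1/66150) - 49737/20125 = 73/132300 - 49737/20125 = -37592777/15214500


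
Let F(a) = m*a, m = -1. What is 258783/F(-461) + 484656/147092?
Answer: 9572083863/16952353 ≈ 564.65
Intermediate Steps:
F(a) = -a
258783/F(-461) + 484656/147092 = 258783/((-1*(-461))) + 484656/147092 = 258783/461 + 484656*(1/147092) = 258783*(1/461) + 121164/36773 = 258783/461 + 121164/36773 = 9572083863/16952353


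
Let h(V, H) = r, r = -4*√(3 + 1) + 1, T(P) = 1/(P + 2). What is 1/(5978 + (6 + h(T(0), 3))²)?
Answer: 1/5979 ≈ 0.00016725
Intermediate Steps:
T(P) = 1/(2 + P)
r = -7 (r = -4*√4 + 1 = -4*2 + 1 = -8 + 1 = -7)
h(V, H) = -7
1/(5978 + (6 + h(T(0), 3))²) = 1/(5978 + (6 - 7)²) = 1/(5978 + (-1)²) = 1/(5978 + 1) = 1/5979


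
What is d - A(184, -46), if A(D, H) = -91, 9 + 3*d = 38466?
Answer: 12910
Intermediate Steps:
d = 12819 (d = -3 + (1/3)*38466 = -3 + 12822 = 12819)
d - A(184, -46) = 12819 - 1*(-91) = 12819 + 91 = 12910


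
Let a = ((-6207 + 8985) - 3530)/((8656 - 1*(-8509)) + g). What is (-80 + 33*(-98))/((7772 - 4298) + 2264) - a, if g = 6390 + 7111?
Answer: -1280423/2315283 ≈ -0.55303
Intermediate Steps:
g = 13501
a = -376/15333 (a = ((-6207 + 8985) - 3530)/((8656 - 1*(-8509)) + 13501) = (2778 - 3530)/((8656 + 8509) + 13501) = -752/(17165 + 13501) = -752/30666 = -752*1/30666 = -376/15333 ≈ -0.024522)
(-80 + 33*(-98))/((7772 - 4298) + 2264) - a = (-80 + 33*(-98))/((7772 - 4298) + 2264) - 1*(-376/15333) = (-80 - 3234)/(3474 + 2264) + 376/15333 = -3314/5738 + 376/15333 = -3314*1/5738 + 376/15333 = -1657/2869 + 376/15333 = -1280423/2315283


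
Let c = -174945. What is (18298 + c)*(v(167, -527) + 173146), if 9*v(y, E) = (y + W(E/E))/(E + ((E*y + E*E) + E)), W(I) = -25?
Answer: -23027177083955551/848997 ≈ -2.7123e+10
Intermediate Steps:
v(y, E) = (-25 + y)/(9*(E² + 2*E + E*y)) (v(y, E) = ((y - 25)/(E + ((E*y + E*E) + E)))/9 = ((-25 + y)/(E + ((E*y + E²) + E)))/9 = ((-25 + y)/(E + ((E² + E*y) + E)))/9 = ((-25 + y)/(E + (E + E² + E*y)))/9 = ((-25 + y)/(E² + 2*E + E*y))/9 = (-25 + y)/(9*(E² + 2*E + E*y)))
(18298 + c)*(v(167, -527) + 173146) = (18298 - 174945)*((⅑)*(-25 + 167)/(-527*(2 - 527 + 167)) + 173146) = -156647*((⅑)*(-1/527)*142/(-358) + 173146) = -156647*((⅑)*(-1/527)*(-1/358)*142 + 173146) = -156647*(71/848997 + 173146) = -156647*147000434633/848997 = -23027177083955551/848997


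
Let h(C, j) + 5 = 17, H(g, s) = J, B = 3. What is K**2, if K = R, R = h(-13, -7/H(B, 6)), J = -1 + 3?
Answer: 144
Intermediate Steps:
J = 2
H(g, s) = 2
h(C, j) = 12 (h(C, j) = -5 + 17 = 12)
R = 12
K = 12
K**2 = 12**2 = 144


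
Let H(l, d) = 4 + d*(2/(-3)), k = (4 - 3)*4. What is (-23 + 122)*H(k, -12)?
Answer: 1188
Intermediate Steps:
k = 4 (k = 1*4 = 4)
H(l, d) = 4 - 2*d/3 (H(l, d) = 4 + d*(2*(-1/3)) = 4 + d*(-2/3) = 4 - 2*d/3)
(-23 + 122)*H(k, -12) = (-23 + 122)*(4 - 2/3*(-12)) = 99*(4 + 8) = 99*12 = 1188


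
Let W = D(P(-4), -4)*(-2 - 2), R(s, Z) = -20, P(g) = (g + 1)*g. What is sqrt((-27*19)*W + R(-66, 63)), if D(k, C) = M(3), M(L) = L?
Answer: 2*sqrt(1534) ≈ 78.333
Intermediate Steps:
P(g) = g*(1 + g) (P(g) = (1 + g)*g = g*(1 + g))
D(k, C) = 3
W = -12 (W = 3*(-2 - 2) = 3*(-4) = -12)
sqrt((-27*19)*W + R(-66, 63)) = sqrt(-27*19*(-12) - 20) = sqrt(-513*(-12) - 20) = sqrt(6156 - 20) = sqrt(6136) = 2*sqrt(1534)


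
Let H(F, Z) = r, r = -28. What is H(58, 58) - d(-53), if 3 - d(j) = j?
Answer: -84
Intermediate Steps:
d(j) = 3 - j
H(F, Z) = -28
H(58, 58) - d(-53) = -28 - (3 - 1*(-53)) = -28 - (3 + 53) = -28 - 1*56 = -28 - 56 = -84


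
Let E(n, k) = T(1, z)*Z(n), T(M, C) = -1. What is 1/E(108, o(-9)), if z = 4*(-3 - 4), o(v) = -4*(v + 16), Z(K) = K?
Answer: -1/108 ≈ -0.0092593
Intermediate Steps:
o(v) = -64 - 4*v (o(v) = -4*(16 + v) = -64 - 4*v)
z = -28 (z = 4*(-7) = -28)
E(n, k) = -n
1/E(108, o(-9)) = 1/(-1*108) = 1/(-108) = -1/108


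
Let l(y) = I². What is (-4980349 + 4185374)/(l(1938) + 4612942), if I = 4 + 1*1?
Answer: -794975/4612967 ≈ -0.17233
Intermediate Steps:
I = 5 (I = 4 + 1 = 5)
l(y) = 25 (l(y) = 5² = 25)
(-4980349 + 4185374)/(l(1938) + 4612942) = (-4980349 + 4185374)/(25 + 4612942) = -794975/4612967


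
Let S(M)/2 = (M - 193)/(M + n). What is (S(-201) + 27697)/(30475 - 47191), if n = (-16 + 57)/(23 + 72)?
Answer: -263906749/159253332 ≈ -1.6572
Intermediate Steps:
n = 41/95 ≈ 0.43158
S(M) = 2*(-193 + M)/(41/95 + M) (S(M) = 2*((M - 193)/(M + 41/95)) = 2*((-193 + M)/(41/95 + M)) = 2*(-193 + M)/(41/95 + M))
(S(-201) + 27697)/(30475 - 47191) = (190*(-193 - 201)/(41 + 95*(-201)) + 27697)/(30475 - 47191) = (190*(-394)/(41 - 19095) + 27697)/(-16716) = (190*(-394)/(-19054) + 27697)*(-1/16716) = (190*(-1/19054)*(-394) + 27697)*(-1/16716) = (37430/9527 + 27697)*(-1/16716) = (263906749/9527)*(-1/16716) = -263906749/159253332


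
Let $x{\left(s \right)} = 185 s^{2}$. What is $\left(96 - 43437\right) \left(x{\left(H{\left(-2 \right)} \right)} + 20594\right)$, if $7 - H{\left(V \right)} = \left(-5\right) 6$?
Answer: $-11869322919$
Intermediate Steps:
$H{\left(V \right)} = 37$ ($H{\left(V \right)} = 7 - \left(-5\right) 6 = 7 - -30 = 7 + 30 = 37$)
$\left(96 - 43437\right) \left(x{\left(H{\left(-2 \right)} \right)} + 20594\right) = \left(96 - 43437\right) \left(185 \cdot 37^{2} + 20594\right) = - 43341 \left(185 \cdot 1369 + 20594\right) = - 43341 \left(253265 + 20594\right) = \left(-43341\right) 273859 = -11869322919$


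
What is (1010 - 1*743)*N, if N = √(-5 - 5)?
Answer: 267*I*√10 ≈ 844.33*I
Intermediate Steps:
N = I*√10 (N = √(-10) = I*√10 ≈ 3.1623*I)
(1010 - 1*743)*N = (1010 - 1*743)*(I*√10) = (1010 - 743)*(I*√10) = 267*(I*√10) = 267*I*√10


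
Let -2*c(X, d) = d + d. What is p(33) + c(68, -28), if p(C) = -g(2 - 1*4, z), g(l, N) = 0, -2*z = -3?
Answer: 28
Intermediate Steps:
z = 3/2 (z = -1/2*(-3) = 3/2 ≈ 1.5000)
c(X, d) = -d (c(X, d) = -(d + d)/2 = -d)
p(C) = 0 (p(C) = -1*0 = 0)
p(33) + c(68, -28) = 0 - 1*(-28) = 0 + 28 = 28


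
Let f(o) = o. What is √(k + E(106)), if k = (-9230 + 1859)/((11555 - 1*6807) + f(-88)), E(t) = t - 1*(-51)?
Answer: √843750085/2330 ≈ 12.467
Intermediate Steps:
E(t) = 51 + t (E(t) = t + 51 = 51 + t)
k = -7371/4660 (k = (-9230 + 1859)/((11555 - 1*6807) - 88) = -7371/((11555 - 6807) - 88) = -7371/(4748 - 88) = -7371/4660 ≈ -1.5818)
√(k + E(106)) = √(-7371/4660 + (51 + 106)) = √(-7371/4660 + 157) = √(724249/4660) = √843750085/2330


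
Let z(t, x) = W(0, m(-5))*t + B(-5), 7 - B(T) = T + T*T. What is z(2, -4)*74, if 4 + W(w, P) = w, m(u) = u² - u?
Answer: -1554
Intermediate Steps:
B(T) = 7 - T - T² (B(T) = 7 - (T + T*T) = 7 - (T + T²) = 7 + (-T - T²) = 7 - T - T²)
W(w, P) = -4 + w
z(t, x) = -13 - 4*t (z(t, x) = (-4 + 0)*t + (7 - 1*(-5) - 1*(-5)²) = -4*t + (7 + 5 - 1*25) = -4*t + (7 + 5 - 25) = -4*t - 13 = -13 - 4*t)
z(2, -4)*74 = (-13 - 4*2)*74 = (-13 - 8)*74 = -21*74 = -1554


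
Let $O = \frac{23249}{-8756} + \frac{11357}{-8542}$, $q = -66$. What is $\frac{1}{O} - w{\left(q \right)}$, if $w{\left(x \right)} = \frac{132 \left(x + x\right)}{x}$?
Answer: $- \frac{39377997076}{149017425} \approx -264.25$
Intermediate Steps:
$O = - \frac{149017425}{37396876}$ ($O = 23249 \left(- \frac{1}{8756}\right) + 11357 \left(- \frac{1}{8542}\right) = - \frac{23249}{8756} - \frac{11357}{8542} = - \frac{149017425}{37396876} \approx -3.9848$)
$w{\left(x \right)} = 264$ ($w{\left(x \right)} = \frac{132 \cdot 2 x}{x} = \frac{264 x}{x} = 264$)
$\frac{1}{O} - w{\left(q \right)} = \frac{1}{- \frac{149017425}{37396876}} - 264 = - \frac{37396876}{149017425} - 264 = - \frac{39377997076}{149017425}$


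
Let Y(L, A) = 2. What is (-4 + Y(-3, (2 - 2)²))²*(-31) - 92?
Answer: -216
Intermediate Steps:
(-4 + Y(-3, (2 - 2)²))²*(-31) - 92 = (-4 + 2)²*(-31) - 92 = (-2)²*(-31) - 92 = 4*(-31) - 92 = -124 - 92 = -216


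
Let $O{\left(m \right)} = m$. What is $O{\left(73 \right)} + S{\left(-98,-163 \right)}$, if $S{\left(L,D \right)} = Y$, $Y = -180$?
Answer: $-107$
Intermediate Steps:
$S{\left(L,D \right)} = -180$
$O{\left(73 \right)} + S{\left(-98,-163 \right)} = 73 - 180 = -107$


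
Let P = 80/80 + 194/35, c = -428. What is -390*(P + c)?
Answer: 1150578/7 ≈ 1.6437e+5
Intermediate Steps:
P = 229/35 (P = 80*(1/80) + 194*(1/35) = 1 + 194/35 = 229/35 ≈ 6.5429)
-390*(P + c) = -390*(229/35 - 428) = -390*(-14751/35) = 1150578/7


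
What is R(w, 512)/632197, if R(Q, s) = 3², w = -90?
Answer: 9/632197 ≈ 1.4236e-5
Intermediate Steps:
R(Q, s) = 9
R(w, 512)/632197 = 9/632197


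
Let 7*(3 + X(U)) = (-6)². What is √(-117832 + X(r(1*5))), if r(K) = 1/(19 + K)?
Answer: I*√5773663/7 ≈ 343.26*I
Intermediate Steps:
X(U) = 15/7 (X(U) = -3 + (⅐)*(-6)² = -3 + (⅐)*36 = -3 + 36/7 = 15/7)
√(-117832 + X(r(1*5))) = √(-117832 + 15/7) = √(-824809/7) = I*√5773663/7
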